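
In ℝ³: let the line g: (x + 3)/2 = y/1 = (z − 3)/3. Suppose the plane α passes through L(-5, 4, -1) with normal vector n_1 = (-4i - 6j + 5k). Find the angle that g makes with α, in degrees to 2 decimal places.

g has direction (2, 1, 3) through (-3, 0, 3).
α: n_1·r = n_1·L gives -4x - 6y + 5z = -9.
sin θ = |n·v| / (|n||v|) = |1| / (√77 · √14) = 0.03046.
θ ≈ 1.75°.

1.75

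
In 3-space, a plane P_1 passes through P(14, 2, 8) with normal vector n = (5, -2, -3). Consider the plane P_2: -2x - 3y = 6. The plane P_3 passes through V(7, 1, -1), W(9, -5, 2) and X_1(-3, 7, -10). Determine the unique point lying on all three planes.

P_1: n·r = n·P gives 5x - 2y - 3z = 42.
VW = (2, -6, 3), VX_1 = (-10, 6, -9); a normal to P_3 is VW × VX_1 = (36, -12, -48).
Using V: P_3 has equation 36x - 12y - 48z = 288.
Solving the 3×3 linear system 5x - 2y - 3z = 42, -2x - 3y = 6, 36x - 12y - 48z = 288 (e.g. by elimination or Cramer's rule, determinant = 516) gives (6, -6, 0).

(6, -6, 0)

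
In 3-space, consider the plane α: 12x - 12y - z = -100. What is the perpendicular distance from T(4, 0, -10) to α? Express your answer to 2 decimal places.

9.29

n·T − d = (12)·(4) + (-12)·(0) + (-1)·(-10) − (-100) = 158; |n| = √289.
Distance = |158| / √289 = 158/√289 ≈ 9.29.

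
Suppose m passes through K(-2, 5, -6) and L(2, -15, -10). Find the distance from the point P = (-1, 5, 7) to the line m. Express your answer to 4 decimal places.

A direction vector for m is L − K = (4, -20, -4).
Taking (-2, 5, -6) on m with direction v = (4, -20, -4): w = P − (-2, 5, -6) = (1, 0, 13), and w × v = (260, 56, -20).
Distance = |w × v| / |v| = √71136 / √432 ≈ 12.8323.

12.8323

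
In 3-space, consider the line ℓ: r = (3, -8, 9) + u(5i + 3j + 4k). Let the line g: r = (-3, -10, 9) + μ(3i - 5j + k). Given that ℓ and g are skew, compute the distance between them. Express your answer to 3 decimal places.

Common perpendicular direction n = (5, 3, 4) × (3, -5, 1) = (23, 7, -34).
With w = (-3, -10, 9) − (3, -8, 9) = (-6, -2, 0), w · n = -152.
Distance = |w · n| / |n| = |-152| / √1734 ≈ 3.650.

3.650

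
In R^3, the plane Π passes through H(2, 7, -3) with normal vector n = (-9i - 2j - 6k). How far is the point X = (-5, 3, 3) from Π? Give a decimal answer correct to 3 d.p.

Π: n·r = n·H gives -9x - 2y - 6z = -14.
n·X − d = (-9)·(-5) + (-2)·(3) + (-6)·(3) − (-14) = 35; |n| = √121.
Distance = |35| / √121 = 35/√121 ≈ 3.182.

3.182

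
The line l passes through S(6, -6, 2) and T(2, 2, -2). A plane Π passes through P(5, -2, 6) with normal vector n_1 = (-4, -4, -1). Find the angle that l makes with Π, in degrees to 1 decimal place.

12.3

A direction vector for l is T − S = (-4, 8, -4).
Π: n_1·r = n_1·P gives -4x - 4y - z = -18.
sin θ = |n·v| / (|n||v|) = |-12| / (√33 · √96) = 0.21320.
θ ≈ 12.3°.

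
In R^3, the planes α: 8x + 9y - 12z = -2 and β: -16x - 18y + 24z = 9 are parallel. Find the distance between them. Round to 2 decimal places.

Rescale β by 1/(-2): 8x + 9y - 12z = -9/2. Then distance = |-2 − (-9/2)| / √289 ≈ 0.15.

0.15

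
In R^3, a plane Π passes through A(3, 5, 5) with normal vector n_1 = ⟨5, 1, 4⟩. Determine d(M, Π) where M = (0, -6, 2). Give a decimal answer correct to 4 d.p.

Π: n_1·r = n_1·A gives 5x + y + 4z = 40.
n·M − d = (5)·(0) + (1)·(-6) + (4)·(2) − 40 = -38; |n| = √42.
Distance = |-38| / √42 = 38/√42 ≈ 5.8635.

5.8635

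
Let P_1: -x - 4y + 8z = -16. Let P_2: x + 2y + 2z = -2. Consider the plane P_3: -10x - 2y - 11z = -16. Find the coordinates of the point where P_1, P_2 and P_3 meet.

Solving the 3×3 linear system -x - 4y + 8z = -16, x + 2y + 2z = -2, -10x - 2y - 11z = -16 (e.g. by elimination or Cramer's rule, determinant = 198) gives (4, -1, -2).

(4, -1, -2)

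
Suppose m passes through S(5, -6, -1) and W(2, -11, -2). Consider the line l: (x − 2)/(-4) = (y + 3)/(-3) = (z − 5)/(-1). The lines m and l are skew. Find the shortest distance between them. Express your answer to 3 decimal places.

A direction vector for m is W − S = (-3, -5, -1).
l has direction (-4, -3, -1) through (2, -3, 5).
Common perpendicular direction n = (-3, -5, -1) × (-4, -3, -1) = (2, 1, -11).
With w = (2, -3, 5) − (5, -6, -1) = (-3, 3, 6), w · n = -69.
Distance = |w · n| / |n| = |-69| / √126 ≈ 6.147.

6.147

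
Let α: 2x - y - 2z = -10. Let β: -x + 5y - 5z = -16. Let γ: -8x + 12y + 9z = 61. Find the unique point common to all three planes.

Solving the 3×3 linear system 2x - y - 2z = -10, -x + 5y - 5z = -16, -8x + 12y + 9z = 61 (e.g. by elimination or Cramer's rule, determinant = 105) gives (1, 2, 5).

(1, 2, 5)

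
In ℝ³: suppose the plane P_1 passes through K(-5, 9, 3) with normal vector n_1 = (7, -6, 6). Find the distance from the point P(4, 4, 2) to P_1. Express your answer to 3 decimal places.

P_1: n_1·r = n_1·K gives 7x - 6y + 6z = -71.
n·P − d = (7)·(4) + (-6)·(4) + (6)·(2) − (-71) = 87; |n| = √121.
Distance = |87| / √121 = 87/√121 ≈ 7.909.

7.909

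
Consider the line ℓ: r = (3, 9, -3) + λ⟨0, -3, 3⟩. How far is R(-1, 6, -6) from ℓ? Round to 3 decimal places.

5.831

Taking (3, 9, -3) on ℓ with direction v = (0, -3, 3): w = R − (3, 9, -3) = (-4, -3, -3), and w × v = (-18, 12, 12).
Distance = |w × v| / |v| = √612 / √18 ≈ 5.831.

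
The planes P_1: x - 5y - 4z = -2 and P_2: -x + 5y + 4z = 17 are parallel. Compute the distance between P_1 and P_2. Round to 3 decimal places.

Rescale P_2 by 1/(-1): x - 5y - 4z = -17. Then distance = |-2 − (-17)| / √42 ≈ 2.315.

2.315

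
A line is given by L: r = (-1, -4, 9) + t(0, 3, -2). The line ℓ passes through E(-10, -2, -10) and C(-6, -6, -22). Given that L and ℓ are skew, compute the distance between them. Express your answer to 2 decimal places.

A direction vector for ℓ is C − E = (4, -4, -12).
Common perpendicular direction n = (0, 3, -2) × (4, -4, -12) = (-44, -8, -12).
With w = (-10, -2, -10) − (-1, -4, 9) = (-9, 2, -19), w · n = 608.
Distance = |w · n| / |n| = |608| / √2144 ≈ 13.13.

13.13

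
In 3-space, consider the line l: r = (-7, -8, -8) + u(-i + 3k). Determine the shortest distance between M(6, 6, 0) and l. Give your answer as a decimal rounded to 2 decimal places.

20.42

Taking (-7, -8, -8) on l with direction v = (-1, 0, 3): w = M − (-7, -8, -8) = (13, 14, 8), and w × v = (42, -47, 14).
Distance = |w × v| / |v| = √4169 / √10 ≈ 20.42.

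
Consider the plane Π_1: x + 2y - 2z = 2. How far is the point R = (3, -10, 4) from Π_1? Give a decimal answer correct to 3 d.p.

n·R − d = (1)·(3) + (2)·(-10) + (-2)·(4) − 2 = -27; |n| = √9.
Distance = |-27| / √9 = 27/√9 ≈ 9.000.

9.000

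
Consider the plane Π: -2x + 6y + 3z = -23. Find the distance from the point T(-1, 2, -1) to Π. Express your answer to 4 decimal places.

4.8571

n·T − d = (-2)·(-1) + (6)·(2) + (3)·(-1) − (-23) = 34; |n| = √49.
Distance = |34| / √49 = 34/√49 ≈ 4.8571.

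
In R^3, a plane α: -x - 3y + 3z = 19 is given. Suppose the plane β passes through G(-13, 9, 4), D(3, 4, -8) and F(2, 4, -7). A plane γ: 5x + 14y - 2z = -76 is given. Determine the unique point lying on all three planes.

(2, -6, 1)

GD = (16, -5, -12), GF = (15, -5, -11); a normal to β is GD × GF = (-5, -4, -5).
Using G: β has equation -5x - 4y - 5z = 9.
Solving the 3×3 linear system -x - 3y + 3z = 19, -5x - 4y - 5z = 9, 5x + 14y - 2z = -76 (e.g. by elimination or Cramer's rule, determinant = -123) gives (2, -6, 1).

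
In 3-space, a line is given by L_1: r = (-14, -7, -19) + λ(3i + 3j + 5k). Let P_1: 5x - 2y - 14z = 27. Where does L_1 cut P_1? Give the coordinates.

(-5, 2, -4)

Substitute r = (-14, -7, -19) + t(3, 3, 5) into the plane: 210 + (-61)t = 27, so t = 3.
Intersection: (-14, -7, -19) + 3·(3, 3, 5) = (-5, 2, -4).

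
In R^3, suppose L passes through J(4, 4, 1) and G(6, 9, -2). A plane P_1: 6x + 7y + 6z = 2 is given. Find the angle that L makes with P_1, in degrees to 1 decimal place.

25.3

A direction vector for L is G − J = (2, 5, -3).
sin θ = |n·v| / (|n||v|) = |29| / (√121 · √38) = 0.42767.
θ ≈ 25.3°.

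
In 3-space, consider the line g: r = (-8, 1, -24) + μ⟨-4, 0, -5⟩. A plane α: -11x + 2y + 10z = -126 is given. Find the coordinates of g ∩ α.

Substitute r = (-8, 1, -24) + t(-4, 0, -5) into the plane: -150 + (-6)t = -126, so t = -4.
Intersection: (-8, 1, -24) + (-4)·(-4, 0, -5) = (8, 1, -4).

(8, 1, -4)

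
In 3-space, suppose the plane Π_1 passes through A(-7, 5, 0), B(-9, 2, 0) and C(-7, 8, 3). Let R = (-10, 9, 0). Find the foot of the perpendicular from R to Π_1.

(-7, 7, 2)

AB = (-2, -3, 0), AC = (0, 3, 3); a normal to Π_1 is AB × AC = (-9, 6, -6).
Using A: Π_1 has equation -9x + 6y - 6z = 93.
Foot = R − λn with λ = (n·R − d)/|n|² = (144 − 93)/153 = 1/3.
Foot = (-10, 9, 0) − (1/3)·(-9, 6, -6) = (-7, 7, 2).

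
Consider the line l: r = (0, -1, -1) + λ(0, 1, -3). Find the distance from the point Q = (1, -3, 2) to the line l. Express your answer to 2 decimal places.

1.38

Taking (0, -1, -1) on l with direction v = (0, 1, -3): w = Q − (0, -1, -1) = (1, -2, 3), and w × v = (3, 3, 1).
Distance = |w × v| / |v| = √19 / √10 ≈ 1.38.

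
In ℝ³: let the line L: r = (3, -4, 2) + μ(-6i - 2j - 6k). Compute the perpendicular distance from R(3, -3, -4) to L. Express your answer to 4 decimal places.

4.6679

Taking (3, -4, 2) on L with direction v = (-6, -2, -6): w = R − (3, -4, 2) = (0, 1, -6), and w × v = (-18, 36, 6).
Distance = |w × v| / |v| = √1656 / √76 ≈ 4.6679.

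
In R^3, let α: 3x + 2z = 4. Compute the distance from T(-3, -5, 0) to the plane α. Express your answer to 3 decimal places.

n·T − d = (3)·(-3) + (0)·(-5) + (2)·(0) − 4 = -13; |n| = √13.
Distance = |-13| / √13 = 13/√13 ≈ 3.606.

3.606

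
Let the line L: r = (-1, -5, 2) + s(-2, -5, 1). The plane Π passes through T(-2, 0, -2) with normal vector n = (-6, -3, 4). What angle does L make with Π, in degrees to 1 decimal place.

46.4

Π: n·r = n·T gives -6x - 3y + 4z = 4.
sin θ = |n·v| / (|n||v|) = |31| / (√61 · √30) = 0.72466.
θ ≈ 46.4°.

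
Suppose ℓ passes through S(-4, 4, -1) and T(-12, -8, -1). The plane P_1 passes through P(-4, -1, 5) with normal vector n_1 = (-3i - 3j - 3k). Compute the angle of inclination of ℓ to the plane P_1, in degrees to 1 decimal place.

A direction vector for ℓ is T − S = (-8, -12, 0).
P_1: n_1·r = n_1·P gives -3x - 3y - 3z = 0.
sin θ = |n·v| / (|n||v|) = |60| / (√27 · √208) = 0.80064.
θ ≈ 53.2°.

53.2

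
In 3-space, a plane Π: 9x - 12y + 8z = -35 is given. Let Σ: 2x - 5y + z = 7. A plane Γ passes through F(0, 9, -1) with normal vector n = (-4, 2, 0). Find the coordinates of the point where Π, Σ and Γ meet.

(-7, -5, -4)

Γ: n·r = n·F gives -4x + 2y = 18.
Solving the 3×3 linear system 9x - 12y + 8z = -35, 2x - 5y + z = 7, -4x + 2y = 18 (e.g. by elimination or Cramer's rule, determinant = -98) gives (-7, -5, -4).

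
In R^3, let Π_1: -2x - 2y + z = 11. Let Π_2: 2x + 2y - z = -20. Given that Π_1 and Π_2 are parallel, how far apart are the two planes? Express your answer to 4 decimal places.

3.0000

Rescale Π_2 by 1/(-1): -2x - 2y + z = 20. Then distance = |11 − 20| / √9 ≈ 3.0000.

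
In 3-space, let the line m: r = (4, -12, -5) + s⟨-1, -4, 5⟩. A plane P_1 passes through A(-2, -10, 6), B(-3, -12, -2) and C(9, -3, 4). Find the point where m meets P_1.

AB = (-1, -2, -8), AC = (11, 7, -2); a normal to P_1 is AB × AC = (60, -90, 15).
Using A: P_1 has equation 60x - 90y + 15z = 870.
Substitute r = (4, -12, -5) + t(-1, -4, 5) into the plane: 1245 + 375t = 870, so t = -1.
Intersection: (4, -12, -5) + (-1)·(-1, -4, 5) = (5, -8, -10).

(5, -8, -10)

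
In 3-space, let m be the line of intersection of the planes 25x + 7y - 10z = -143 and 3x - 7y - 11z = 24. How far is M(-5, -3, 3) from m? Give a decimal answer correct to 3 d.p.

3.818

Direction of m: (25, 7, -10) × (3, -7, -11) = (-147, 245, -196).
A point on m: solving the two plane equations with x = -5 gives (-5, -4, -1).
Taking (-5, -4, -1) on m with direction v = (-147, 245, -196): w = M − (-5, -4, -1) = (0, 1, 4), and w × v = (-1176, -588, 147).
Distance = |w × v| / |v| = √1750329 / √120050 ≈ 3.818.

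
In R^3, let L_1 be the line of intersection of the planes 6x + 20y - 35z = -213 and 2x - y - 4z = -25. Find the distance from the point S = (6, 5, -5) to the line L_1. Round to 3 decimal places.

13.248

Direction of L_1: (6, 20, -35) × (2, -1, -4) = (-115, -46, -46).
A point on L_1: solving the two plane equations with x = -8 gives (-8, -3, 3).
Taking (-8, -3, 3) on L_1 with direction v = (-115, -46, -46): w = S − (-8, -3, 3) = (14, 8, -8), and w × v = (-736, 1564, 276).
Distance = |w × v| / |v| = √3063968 / √17457 ≈ 13.248.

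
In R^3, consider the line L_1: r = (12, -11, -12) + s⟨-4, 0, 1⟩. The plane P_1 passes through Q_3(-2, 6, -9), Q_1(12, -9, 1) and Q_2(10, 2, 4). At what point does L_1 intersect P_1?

(4, -11, -10)

Q_3Q_1 = (14, -15, 10), Q_3Q_2 = (12, -4, 13); a normal to P_1 is Q_3Q_1 × Q_3Q_2 = (-155, -62, 124).
Using Q_3: P_1 has equation -155x - 62y + 124z = -1178.
Substitute r = (12, -11, -12) + t(-4, 0, 1) into the plane: -2666 + 744t = -1178, so t = 2.
Intersection: (12, -11, -12) + 2·(-4, 0, 1) = (4, -11, -10).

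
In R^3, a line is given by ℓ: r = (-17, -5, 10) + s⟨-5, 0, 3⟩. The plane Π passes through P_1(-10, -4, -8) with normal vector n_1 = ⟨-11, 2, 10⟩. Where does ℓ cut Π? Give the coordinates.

(-2, -5, 1)

Π: n_1·r = n_1·P_1 gives -11x + 2y + 10z = 22.
Substitute r = (-17, -5, 10) + t(-5, 0, 3) into the plane: 277 + 85t = 22, so t = -3.
Intersection: (-17, -5, 10) + (-3)·(-5, 0, 3) = (-2, -5, 1).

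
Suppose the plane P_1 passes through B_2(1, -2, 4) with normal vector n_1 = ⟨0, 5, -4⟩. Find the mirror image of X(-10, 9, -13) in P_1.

(-10, -21, 11)

P_1: n_1·r = n_1·B_2 gives 5y - 4z = -26.
λ = (n·X − d)/|n|² = (97 − (-26))/41 = 3.
Reflection = X − 2λn = (-10, 9, -13) − 6·(0, 5, -4) = (-10, -21, 11).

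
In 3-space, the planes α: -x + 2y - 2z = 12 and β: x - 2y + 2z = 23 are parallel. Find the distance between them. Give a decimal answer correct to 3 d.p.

11.667

Rescale β by 1/(-1): -x + 2y - 2z = -23. Then distance = |12 − (-23)| / √9 ≈ 11.667.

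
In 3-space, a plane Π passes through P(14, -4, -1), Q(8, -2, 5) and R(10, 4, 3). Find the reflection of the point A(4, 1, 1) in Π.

(12, 1, 9)

PQ = (-6, 2, 6), PR = (-4, 8, 4); a normal to Π is PQ × PR = (-40, 0, -40).
Using P: Π has equation -40x - 40z = -520.
λ = (n·A − d)/|n|² = (-200 − (-520))/3200 = 1/10.
Reflection = A − 2λn = (4, 1, 1) − (1/5)·(-40, 0, -40) = (12, 1, 9).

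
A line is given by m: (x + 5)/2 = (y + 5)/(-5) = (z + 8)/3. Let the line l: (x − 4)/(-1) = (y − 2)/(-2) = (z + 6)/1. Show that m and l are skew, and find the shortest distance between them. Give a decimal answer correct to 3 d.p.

m has direction (2, -5, 3) through (-5, -5, -8).
l has direction (-1, -2, 1) through (4, 2, -6).
Common perpendicular direction n = (2, -5, 3) × (-1, -2, 1) = (1, -5, -9).
With w = (4, 2, -6) − (-5, -5, -8) = (9, 7, 2), w · n = -44.
Since n ≠ 0 the lines are not parallel, and w · n = -44 ≠ 0 so they do not intersect; hence they are skew.
Distance = |w · n| / |n| = |-44| / √107 ≈ 4.254.

4.254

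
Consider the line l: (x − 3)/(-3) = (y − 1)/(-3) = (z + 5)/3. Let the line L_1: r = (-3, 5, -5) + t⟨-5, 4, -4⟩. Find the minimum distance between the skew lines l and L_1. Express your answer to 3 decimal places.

2.828

l has direction (-3, -3, 3) through (3, 1, -5).
Common perpendicular direction n = (-3, -3, 3) × (-5, 4, -4) = (0, -27, -27).
With w = (-3, 5, -5) − (3, 1, -5) = (-6, 4, 0), w · n = -108.
Distance = |w · n| / |n| = |-108| / √1458 ≈ 2.828.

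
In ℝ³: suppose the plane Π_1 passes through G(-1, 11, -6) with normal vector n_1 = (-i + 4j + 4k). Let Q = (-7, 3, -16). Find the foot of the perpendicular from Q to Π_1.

(-9, 11, -8)

Π_1: n_1·r = n_1·G gives -x + 4y + 4z = 21.
Foot = Q − λn with λ = (n·Q − d)/|n|² = (-45 − 21)/33 = -2.
Foot = (-7, 3, -16) − (-2)·(-1, 4, 4) = (-9, 11, -8).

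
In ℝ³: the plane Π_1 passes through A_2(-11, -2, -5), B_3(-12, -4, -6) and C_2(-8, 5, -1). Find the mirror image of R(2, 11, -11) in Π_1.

(6, 7, -7)

A_2B_3 = (-1, -2, -1), A_2C_2 = (3, 7, 4); a normal to Π_1 is A_2B_3 × A_2C_2 = (-1, 1, -1).
Using A_2: Π_1 has equation -x + y - z = 14.
λ = (n·R − d)/|n|² = (20 − 14)/3 = 2.
Reflection = R − 2λn = (2, 11, -11) − 4·(-1, 1, -1) = (6, 7, -7).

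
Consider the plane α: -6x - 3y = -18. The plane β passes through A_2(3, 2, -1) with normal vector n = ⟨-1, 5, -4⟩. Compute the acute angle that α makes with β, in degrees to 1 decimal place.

β: n·r = n·A_2 gives -x + 5y - 4z = 11.
cos θ = |n₁·n₂| / (|n₁||n₂|) = |-9| / (√45 · √42).
θ = arccos(0.20702) ≈ 78.1°.

78.1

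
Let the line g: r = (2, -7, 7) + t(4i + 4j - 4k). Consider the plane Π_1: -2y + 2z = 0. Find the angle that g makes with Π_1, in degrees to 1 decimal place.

sin θ = |n·v| / (|n||v|) = |-16| / (√8 · √48) = 0.81650.
θ ≈ 54.7°.

54.7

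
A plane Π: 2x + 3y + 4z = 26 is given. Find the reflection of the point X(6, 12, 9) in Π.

(-2, 0, -7)

λ = (n·X − d)/|n|² = (84 − 26)/29 = 2.
Reflection = X − 2λn = (6, 12, 9) − 4·(2, 3, 4) = (-2, 0, -7).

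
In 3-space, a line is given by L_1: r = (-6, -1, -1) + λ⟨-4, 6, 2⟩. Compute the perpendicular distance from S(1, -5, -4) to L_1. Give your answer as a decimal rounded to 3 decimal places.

3.732

Taking (-6, -1, -1) on L_1 with direction v = (-4, 6, 2): w = S − (-6, -1, -1) = (7, -4, -3), and w × v = (10, -2, 26).
Distance = |w × v| / |v| = √780 / √56 ≈ 3.732.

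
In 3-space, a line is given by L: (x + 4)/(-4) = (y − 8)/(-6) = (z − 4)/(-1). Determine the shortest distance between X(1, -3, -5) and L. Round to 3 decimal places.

L has direction (-4, -6, -1) through (-4, 8, 4).
Taking (-4, 8, 4) on L with direction v = (-4, -6, -1): w = X − (-4, 8, 4) = (5, -11, -9), and w × v = (-43, 41, -74).
Distance = |w × v| / |v| = √9006 / √53 ≈ 13.036.

13.036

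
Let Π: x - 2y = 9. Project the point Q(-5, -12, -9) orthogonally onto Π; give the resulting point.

(-7, -8, -9)

Foot = Q − λn with λ = (n·Q − d)/|n|² = (19 − 9)/5 = 2.
Foot = (-5, -12, -9) − 2·(1, -2, 0) = (-7, -8, -9).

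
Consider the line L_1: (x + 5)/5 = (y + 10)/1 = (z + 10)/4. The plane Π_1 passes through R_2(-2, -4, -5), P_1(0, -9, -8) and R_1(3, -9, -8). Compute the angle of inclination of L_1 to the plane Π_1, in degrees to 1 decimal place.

L_1 has direction (5, 1, 4) through (-5, -10, -10).
R_2P_1 = (2, -5, -3), R_2R_1 = (5, -5, -3); a normal to Π_1 is R_2P_1 × R_2R_1 = (0, -9, 15).
Using R_2: Π_1 has equation -9y + 15z = -39.
sin θ = |n·v| / (|n||v|) = |51| / (√306 · √42) = 0.44987.
θ ≈ 26.7°.

26.7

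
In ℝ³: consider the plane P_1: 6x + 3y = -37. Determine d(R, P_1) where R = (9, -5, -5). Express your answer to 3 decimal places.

n·R − d = (6)·(9) + (3)·(-5) + (0)·(-5) − (-37) = 76; |n| = √45.
Distance = |76| / √45 = 76/√45 ≈ 11.329.

11.329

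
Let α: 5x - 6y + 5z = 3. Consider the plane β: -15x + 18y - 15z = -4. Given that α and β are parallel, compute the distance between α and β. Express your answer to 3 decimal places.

Rescale β by 1/(-3): 5x - 6y + 5z = 4/3. Then distance = |3 − (4/3)| / √86 ≈ 0.180.

0.180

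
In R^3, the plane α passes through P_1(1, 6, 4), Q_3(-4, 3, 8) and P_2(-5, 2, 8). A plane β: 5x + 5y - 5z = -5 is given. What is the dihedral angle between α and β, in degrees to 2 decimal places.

78.90

P_1Q_3 = (-5, -3, 4), P_1P_2 = (-6, -4, 4); a normal to α is P_1Q_3 × P_1P_2 = (4, -4, 2).
Using P_1: α has equation 4x - 4y + 2z = -12.
cos θ = |n₁·n₂| / (|n₁||n₂|) = |-10| / (√36 · √75).
θ = arccos(0.19245) ≈ 78.90°.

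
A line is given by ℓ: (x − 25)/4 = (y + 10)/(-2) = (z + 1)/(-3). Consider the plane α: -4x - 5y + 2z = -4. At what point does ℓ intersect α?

(9, -2, 11)

ℓ has direction (4, -2, -3) through (25, -10, -1).
Substitute r = (25, -10, -1) + t(4, -2, -3) into the plane: -52 + (-12)t = -4, so t = -4.
Intersection: (25, -10, -1) + (-4)·(4, -2, -3) = (9, -2, 11).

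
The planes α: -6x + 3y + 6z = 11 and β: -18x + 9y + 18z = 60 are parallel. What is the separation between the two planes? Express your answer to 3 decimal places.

Rescale β by 1/3: -6x + 3y + 6z = 20. Then distance = |11 − 20| / √81 ≈ 1.000.

1.000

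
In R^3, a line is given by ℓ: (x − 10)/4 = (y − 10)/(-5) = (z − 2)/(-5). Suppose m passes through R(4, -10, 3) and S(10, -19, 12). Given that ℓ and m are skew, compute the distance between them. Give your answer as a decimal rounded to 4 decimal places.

ℓ has direction (4, -5, -5) through (10, 10, 2).
A direction vector for m is S − R = (6, -9, 9).
Common perpendicular direction n = (4, -5, -5) × (6, -9, 9) = (-90, -66, -6).
With w = (4, -10, 3) − (10, 10, 2) = (-6, -20, 1), w · n = 1854.
Distance = |w · n| / |n| = |1854| / √12492 ≈ 16.5880.

16.5880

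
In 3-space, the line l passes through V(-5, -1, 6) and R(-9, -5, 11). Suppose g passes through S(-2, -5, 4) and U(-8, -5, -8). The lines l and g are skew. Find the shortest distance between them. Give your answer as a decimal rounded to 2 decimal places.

5.32

A direction vector for l is R − V = (-4, -4, 5).
A direction vector for g is U − S = (-6, 0, -12).
Common perpendicular direction n = (-4, -4, 5) × (-6, 0, -12) = (48, -78, -24).
With w = (-2, -5, 4) − (-5, -1, 6) = (3, -4, -2), w · n = 504.
Distance = |w · n| / |n| = |504| / √8964 ≈ 5.32.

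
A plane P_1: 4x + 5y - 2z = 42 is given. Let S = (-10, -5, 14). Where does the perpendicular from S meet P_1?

Foot = S − λn with λ = (n·S − d)/|n|² = (-93 − 42)/45 = -3.
Foot = (-10, -5, 14) − (-3)·(4, 5, -2) = (2, 10, 8).

(2, 10, 8)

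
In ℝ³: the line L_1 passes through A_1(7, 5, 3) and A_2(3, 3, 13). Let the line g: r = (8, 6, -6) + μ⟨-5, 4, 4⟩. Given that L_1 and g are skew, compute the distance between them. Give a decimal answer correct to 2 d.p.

A direction vector for L_1 is A_2 − A_1 = (-4, -2, 10).
Common perpendicular direction n = (-4, -2, 10) × (-5, 4, 4) = (-48, -34, -26).
With w = (8, 6, -6) − (7, 5, 3) = (1, 1, -9), w · n = 152.
Distance = |w · n| / |n| = |152| / √4136 ≈ 2.36.

2.36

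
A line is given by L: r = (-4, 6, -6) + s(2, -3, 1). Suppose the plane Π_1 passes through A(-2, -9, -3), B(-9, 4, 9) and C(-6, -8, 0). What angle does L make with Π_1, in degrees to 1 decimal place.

54.6

AB = (-7, 13, 12), AC = (-4, 1, 3); a normal to Π_1 is AB × AC = (27, -27, 45).
Using A: Π_1 has equation 27x - 27y + 45z = 54.
sin θ = |n·v| / (|n||v|) = |180| / (√3483 · √14) = 0.81514.
θ ≈ 54.6°.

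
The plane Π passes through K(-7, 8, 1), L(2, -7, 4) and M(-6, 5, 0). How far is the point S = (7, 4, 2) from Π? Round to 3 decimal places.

KL = (9, -15, 3), KM = (1, -3, -1); a normal to Π is KL × KM = (24, 12, -12).
Using K: Π has equation 24x + 12y - 12z = -84.
n·S − d = (24)·(7) + (12)·(4) + (-12)·(2) − (-84) = 276; |n| = √864.
Distance = |276| / √864 = 276/√864 ≈ 9.390.

9.390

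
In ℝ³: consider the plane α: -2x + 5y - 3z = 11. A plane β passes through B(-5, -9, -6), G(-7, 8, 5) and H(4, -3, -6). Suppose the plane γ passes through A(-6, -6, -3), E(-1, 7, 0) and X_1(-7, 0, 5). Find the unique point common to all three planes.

(-4, 0, -1)

BG = (-2, 17, 11), BH = (9, 6, 0); a normal to β is BG × BH = (-66, 99, -165).
Using B: β has equation -66x + 99y - 165z = 429.
AE = (5, 13, 3), AX_1 = (-1, 6, 8); a normal to γ is AE × AX_1 = (86, -43, 43).
Using A: γ has equation 86x - 43y + 43z = -387.
Solving the 3×3 linear system -2x + 5y - 3z = 11, -66x + 99y - 165z = 429, 86x - 43y + 43z = -387 (e.g. by elimination or Cramer's rule, determinant = -34056) gives (-4, 0, -1).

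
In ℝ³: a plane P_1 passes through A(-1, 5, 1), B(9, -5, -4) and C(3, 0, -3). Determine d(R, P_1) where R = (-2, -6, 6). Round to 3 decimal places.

10.585

AB = (10, -10, -5), AC = (4, -5, -4); a normal to P_1 is AB × AC = (15, 20, -10).
Using A: P_1 has equation 15x + 20y - 10z = 75.
n·R − d = (15)·(-2) + (20)·(-6) + (-10)·(6) − 75 = -285; |n| = √725.
Distance = |-285| / √725 = 285/√725 ≈ 10.585.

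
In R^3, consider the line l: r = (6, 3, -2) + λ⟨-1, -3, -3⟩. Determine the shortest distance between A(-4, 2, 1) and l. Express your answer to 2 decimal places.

10.45

Taking (6, 3, -2) on l with direction v = (-1, -3, -3): w = A − (6, 3, -2) = (-10, -1, 3), and w × v = (12, -33, 29).
Distance = |w × v| / |v| = √2074 / √19 ≈ 10.45.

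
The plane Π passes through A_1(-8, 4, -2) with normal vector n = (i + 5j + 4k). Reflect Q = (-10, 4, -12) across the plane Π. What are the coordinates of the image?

(-8, 14, -4)

Π: n·r = n·A_1 gives x + 5y + 4z = 4.
λ = (n·Q − d)/|n|² = (-38 − 4)/42 = -1.
Reflection = Q − 2λn = (-10, 4, -12) − (-2)·(1, 5, 4) = (-8, 14, -4).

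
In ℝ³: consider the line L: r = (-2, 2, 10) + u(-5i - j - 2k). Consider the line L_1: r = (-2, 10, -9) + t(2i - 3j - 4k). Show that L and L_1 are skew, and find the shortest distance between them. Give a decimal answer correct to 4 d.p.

17.4702

Common perpendicular direction n = (-5, -1, -2) × (2, -3, -4) = (-2, -24, 17).
With w = (-2, 10, -9) − (-2, 2, 10) = (0, 8, -19), w · n = -515.
Since n ≠ 0 the lines are not parallel, and w · n = -515 ≠ 0 so they do not intersect; hence they are skew.
Distance = |w · n| / |n| = |-515| / √869 ≈ 17.4702.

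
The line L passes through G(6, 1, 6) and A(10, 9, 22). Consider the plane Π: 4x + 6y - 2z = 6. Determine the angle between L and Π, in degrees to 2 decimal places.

13.49

A direction vector for L is A − G = (4, 8, 16).
sin θ = |n·v| / (|n||v|) = |32| / (√56 · √336) = 0.23328.
θ ≈ 13.49°.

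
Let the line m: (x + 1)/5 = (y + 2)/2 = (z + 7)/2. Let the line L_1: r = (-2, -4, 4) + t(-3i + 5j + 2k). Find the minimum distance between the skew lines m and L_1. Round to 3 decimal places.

10.707

m has direction (5, 2, 2) through (-1, -2, -7).
Common perpendicular direction n = (5, 2, 2) × (-3, 5, 2) = (-6, -16, 31).
With w = (-2, -4, 4) − (-1, -2, -7) = (-1, -2, 11), w · n = 379.
Distance = |w · n| / |n| = |379| / √1253 ≈ 10.707.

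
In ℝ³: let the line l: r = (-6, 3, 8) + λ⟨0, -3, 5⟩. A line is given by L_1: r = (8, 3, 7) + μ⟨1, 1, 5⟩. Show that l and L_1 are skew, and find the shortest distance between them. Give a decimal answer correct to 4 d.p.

13.5844

Common perpendicular direction n = (0, -3, 5) × (1, 1, 5) = (-20, 5, 3).
With w = (8, 3, 7) − (-6, 3, 8) = (14, 0, -1), w · n = -283.
Since n ≠ 0 the lines are not parallel, and w · n = -283 ≠ 0 so they do not intersect; hence they are skew.
Distance = |w · n| / |n| = |-283| / √434 ≈ 13.5844.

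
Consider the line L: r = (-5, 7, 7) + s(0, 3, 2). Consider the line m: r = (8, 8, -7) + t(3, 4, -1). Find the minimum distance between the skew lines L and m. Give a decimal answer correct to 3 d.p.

0.713

Common perpendicular direction n = (0, 3, 2) × (3, 4, -1) = (-11, 6, -9).
With w = (8, 8, -7) − (-5, 7, 7) = (13, 1, -14), w · n = -11.
Distance = |w · n| / |n| = |-11| / √238 ≈ 0.713.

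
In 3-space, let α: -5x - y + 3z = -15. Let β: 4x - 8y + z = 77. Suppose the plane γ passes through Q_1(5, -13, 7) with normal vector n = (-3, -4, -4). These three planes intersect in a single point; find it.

γ: n·r = n·Q_1 gives -3x - 4y - 4z = 9.
Solving the 3×3 linear system -5x - y + 3z = -15, 4x - 8y + z = 77, -3x - 4y - 4z = 9 (e.g. by elimination or Cramer's rule, determinant = -313) gives (5, -7, 1).

(5, -7, 1)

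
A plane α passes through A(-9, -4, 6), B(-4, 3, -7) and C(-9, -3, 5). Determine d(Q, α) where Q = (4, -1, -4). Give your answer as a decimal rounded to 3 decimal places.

4.637

AB = (5, 7, -13), AC = (0, 1, -1); a normal to α is AB × AC = (6, 5, 5).
Using A: α has equation 6x + 5y + 5z = -44.
n·Q − d = (6)·(4) + (5)·(-1) + (5)·(-4) − (-44) = 43; |n| = √86.
Distance = |43| / √86 = 43/√86 ≈ 4.637.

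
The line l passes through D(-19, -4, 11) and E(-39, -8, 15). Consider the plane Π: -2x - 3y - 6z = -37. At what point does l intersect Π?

(-4, -1, 8)

A direction vector for l is E − D = (-20, -4, 4).
Substitute r = (-19, -4, 11) + t(-20, -4, 4) into the plane: -16 + 28t = -37, so t = -3/4.
Intersection: (-19, -4, 11) + (-3/4)·(-20, -4, 4) = (-4, -1, 8).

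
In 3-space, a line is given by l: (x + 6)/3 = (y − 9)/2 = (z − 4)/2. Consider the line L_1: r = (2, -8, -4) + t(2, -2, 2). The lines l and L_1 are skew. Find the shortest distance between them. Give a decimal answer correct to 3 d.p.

l has direction (3, 2, 2) through (-6, 9, 4).
Common perpendicular direction n = (3, 2, 2) × (2, -2, 2) = (8, -2, -10).
With w = (2, -8, -4) − (-6, 9, 4) = (8, -17, -8), w · n = 178.
Distance = |w · n| / |n| = |178| / √168 ≈ 13.733.

13.733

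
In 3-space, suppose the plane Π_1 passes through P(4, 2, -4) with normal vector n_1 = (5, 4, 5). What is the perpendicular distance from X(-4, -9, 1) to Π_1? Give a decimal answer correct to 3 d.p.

Π_1: n_1·r = n_1·P gives 5x + 4y + 5z = 8.
n·X − d = (5)·(-4) + (4)·(-9) + (5)·(1) − 8 = -59; |n| = √66.
Distance = |-59| / √66 = 59/√66 ≈ 7.262.

7.262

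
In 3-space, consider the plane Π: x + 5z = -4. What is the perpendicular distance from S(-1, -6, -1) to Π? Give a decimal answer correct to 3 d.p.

n·S − d = (1)·(-1) + (0)·(-6) + (5)·(-1) − (-4) = -2; |n| = √26.
Distance = |-2| / √26 = 2/√26 ≈ 0.392.

0.392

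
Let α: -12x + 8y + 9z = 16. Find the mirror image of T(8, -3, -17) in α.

(-16, 13, 1)

λ = (n·T − d)/|n|² = (-273 − 16)/289 = -1.
Reflection = T − 2λn = (8, -3, -17) − (-2)·(-12, 8, 9) = (-16, 13, 1).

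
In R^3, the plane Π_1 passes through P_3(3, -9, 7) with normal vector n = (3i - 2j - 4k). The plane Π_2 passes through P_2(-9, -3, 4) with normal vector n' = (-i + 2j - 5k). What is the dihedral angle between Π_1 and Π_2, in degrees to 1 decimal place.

63.8

Π_1: n·r = n·P_3 gives 3x - 2y - 4z = -1.
Π_2: n'·r = n'·P_2 gives -x + 2y - 5z = -17.
cos θ = |n₁·n₂| / (|n₁||n₂|) = |13| / (√29 · √30).
θ = arccos(0.44074) ≈ 63.8°.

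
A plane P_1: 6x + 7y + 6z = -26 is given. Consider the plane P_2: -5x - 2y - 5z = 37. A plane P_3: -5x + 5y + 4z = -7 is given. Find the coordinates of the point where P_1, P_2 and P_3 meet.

Solving the 3×3 linear system 6x + 7y + 6z = -26, -5x - 2y - 5z = 37, -5x + 5y + 4z = -7 (e.g. by elimination or Cramer's rule, determinant = 207) gives (-1, 4, -8).

(-1, 4, -8)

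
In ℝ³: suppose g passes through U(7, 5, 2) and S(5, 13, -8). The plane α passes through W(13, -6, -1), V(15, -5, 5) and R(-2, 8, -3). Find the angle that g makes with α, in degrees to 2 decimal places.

A direction vector for g is S − U = (-2, 8, -10).
WV = (2, 1, 6), WR = (-15, 14, -2); a normal to α is WV × WR = (-86, -86, 43).
Using W: α has equation -86x - 86y + 43z = -645.
sin θ = |n·v| / (|n||v|) = |-946| / (√16641 · √168) = 0.56578.
θ ≈ 34.46°.

34.46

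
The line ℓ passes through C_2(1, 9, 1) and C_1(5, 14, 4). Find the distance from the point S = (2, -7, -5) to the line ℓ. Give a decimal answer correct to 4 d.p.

A direction vector for ℓ is C_1 − C_2 = (4, 5, 3).
Taking (1, 9, 1) on ℓ with direction v = (4, 5, 3): w = S − (1, 9, 1) = (1, -16, -6), and w × v = (-18, -27, 69).
Distance = |w × v| / |v| = √5814 / √50 ≈ 10.7833.

10.7833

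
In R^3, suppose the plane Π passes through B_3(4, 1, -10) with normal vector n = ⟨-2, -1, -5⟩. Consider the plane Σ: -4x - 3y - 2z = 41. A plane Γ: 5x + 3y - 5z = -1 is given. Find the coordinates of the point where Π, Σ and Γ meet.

Π: n·r = n·B_3 gives -2x - y - 5z = 41.
Solving the 3×3 linear system -2x - y - 5z = 41, -4x - 3y - 2z = 41, 5x + 3y - 5z = -1 (e.g. by elimination or Cramer's rule, determinant = -27) gives (-2, -7, -6).

(-2, -7, -6)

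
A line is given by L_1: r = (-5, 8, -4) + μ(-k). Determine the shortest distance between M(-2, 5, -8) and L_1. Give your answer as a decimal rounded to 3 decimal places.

4.243

Taking (-5, 8, -4) on L_1 with direction v = (0, 0, -1): w = M − (-5, 8, -4) = (3, -3, -4), and w × v = (3, 3, 0).
Distance = |w × v| / |v| = √18 / √1 ≈ 4.243.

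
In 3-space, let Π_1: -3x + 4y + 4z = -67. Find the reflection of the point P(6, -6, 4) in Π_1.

λ = (n·P − d)/|n|² = (-26 − (-67))/41 = 1.
Reflection = P − 2λn = (6, -6, 4) − 2·(-3, 4, 4) = (12, -14, -4).

(12, -14, -4)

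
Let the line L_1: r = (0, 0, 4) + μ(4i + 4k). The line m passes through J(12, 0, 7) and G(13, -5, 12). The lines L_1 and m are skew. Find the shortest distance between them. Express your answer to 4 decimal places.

A direction vector for m is G − J = (1, -5, 5).
Common perpendicular direction n = (4, 0, 4) × (1, -5, 5) = (20, -16, -20).
With w = (12, 0, 7) − (0, 0, 4) = (12, 0, 3), w · n = 180.
Distance = |w · n| / |n| = |180| / √1056 ≈ 5.5391.

5.5391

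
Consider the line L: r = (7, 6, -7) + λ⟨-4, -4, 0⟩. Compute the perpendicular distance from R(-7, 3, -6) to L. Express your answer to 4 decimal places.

Taking (7, 6, -7) on L with direction v = (-4, -4, 0): w = R − (7, 6, -7) = (-14, -3, 1), and w × v = (4, -4, 44).
Distance = |w × v| / |v| = √1968 / √32 ≈ 7.8422.

7.8422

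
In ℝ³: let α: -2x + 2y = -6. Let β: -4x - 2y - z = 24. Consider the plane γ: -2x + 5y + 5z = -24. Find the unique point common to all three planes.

(-3, -6, 0)

Solving the 3×3 linear system -2x + 2y = -6, -4x - 2y - z = 24, -2x + 5y + 5z = -24 (e.g. by elimination or Cramer's rule, determinant = 54) gives (-3, -6, 0).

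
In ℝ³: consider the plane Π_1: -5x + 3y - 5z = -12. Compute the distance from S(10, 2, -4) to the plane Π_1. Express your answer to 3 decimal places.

1.562

n·S − d = (-5)·(10) + (3)·(2) + (-5)·(-4) − (-12) = -12; |n| = √59.
Distance = |-12| / √59 = 12/√59 ≈ 1.562.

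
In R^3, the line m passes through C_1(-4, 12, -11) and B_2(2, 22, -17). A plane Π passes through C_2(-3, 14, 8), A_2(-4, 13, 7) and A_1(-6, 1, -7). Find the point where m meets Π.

(-10, 2, -5)

A direction vector for m is B_2 − C_1 = (6, 10, -6).
C_2A_2 = (-1, -1, -1), C_2A_1 = (-3, -13, -15); a normal to Π is C_2A_2 × C_2A_1 = (2, -12, 10).
Using C_2: Π has equation 2x - 12y + 10z = -94.
Substitute r = (-4, 12, -11) + t(6, 10, -6) into the plane: -262 + (-168)t = -94, so t = -1.
Intersection: (-4, 12, -11) + (-1)·(6, 10, -6) = (-10, 2, -5).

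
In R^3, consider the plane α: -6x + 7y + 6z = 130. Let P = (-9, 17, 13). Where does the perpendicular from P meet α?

Foot = P − λn with λ = (n·P − d)/|n|² = (251 − 130)/121 = 1.
Foot = (-9, 17, 13) − 1·(-6, 7, 6) = (-3, 10, 7).

(-3, 10, 7)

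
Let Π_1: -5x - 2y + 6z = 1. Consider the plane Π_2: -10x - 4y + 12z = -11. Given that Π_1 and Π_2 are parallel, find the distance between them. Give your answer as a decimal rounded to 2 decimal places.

0.81

Rescale Π_2 by 1/2: -5x - 2y + 6z = -11/2. Then distance = |1 − (-11/2)| / √65 ≈ 0.81.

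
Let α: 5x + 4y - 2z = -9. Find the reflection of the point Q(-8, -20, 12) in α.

(22, 4, 0)

λ = (n·Q − d)/|n|² = (-144 − (-9))/45 = -3.
Reflection = Q − 2λn = (-8, -20, 12) − (-6)·(5, 4, -2) = (22, 4, 0).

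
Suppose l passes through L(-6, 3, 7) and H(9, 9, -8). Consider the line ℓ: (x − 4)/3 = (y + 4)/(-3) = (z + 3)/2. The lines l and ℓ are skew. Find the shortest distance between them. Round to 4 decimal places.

7.9819

A direction vector for l is H − L = (15, 6, -15).
ℓ has direction (3, -3, 2) through (4, -4, -3).
Common perpendicular direction n = (15, 6, -15) × (3, -3, 2) = (-33, -75, -63).
With w = (4, -4, -3) − (-6, 3, 7) = (10, -7, -10), w · n = 825.
Distance = |w · n| / |n| = |825| / √10683 ≈ 7.9819.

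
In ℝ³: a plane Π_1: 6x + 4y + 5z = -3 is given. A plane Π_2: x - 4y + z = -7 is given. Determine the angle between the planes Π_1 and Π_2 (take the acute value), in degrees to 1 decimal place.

cos θ = |n₁·n₂| / (|n₁||n₂|) = |-5| / (√77 · √18).
θ = arccos(0.13430) ≈ 82.3°.

82.3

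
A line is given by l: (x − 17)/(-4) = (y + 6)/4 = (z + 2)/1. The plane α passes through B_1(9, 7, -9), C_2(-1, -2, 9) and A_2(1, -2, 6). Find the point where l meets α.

l has direction (-4, 4, 1) through (17, -6, -2).
B_1C_2 = (-10, -9, 18), B_1A_2 = (-8, -9, 15); a normal to α is B_1C_2 × B_1A_2 = (27, 6, 18).
Using B_1: α has equation 27x + 6y + 18z = 123.
Substitute r = (17, -6, -2) + t(-4, 4, 1) into the plane: 387 + (-66)t = 123, so t = 4.
Intersection: (17, -6, -2) + 4·(-4, 4, 1) = (1, 10, 2).

(1, 10, 2)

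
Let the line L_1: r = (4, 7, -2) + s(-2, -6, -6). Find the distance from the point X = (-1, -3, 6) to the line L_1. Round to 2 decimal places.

13.51

Taking (4, 7, -2) on L_1 with direction v = (-2, -6, -6): w = X − (4, 7, -2) = (-5, -10, 8), and w × v = (108, -46, 10).
Distance = |w × v| / |v| = √13880 / √76 ≈ 13.51.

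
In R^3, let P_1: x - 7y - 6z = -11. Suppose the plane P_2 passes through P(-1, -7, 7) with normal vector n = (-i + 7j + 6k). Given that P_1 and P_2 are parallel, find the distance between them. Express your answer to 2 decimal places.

P_2: n·r = n·P gives -x + 7y + 6z = -6.
Rescale P_2 by 1/(-1): x - 7y - 6z = 6. Then distance = |-11 − 6| / √86 ≈ 1.83.

1.83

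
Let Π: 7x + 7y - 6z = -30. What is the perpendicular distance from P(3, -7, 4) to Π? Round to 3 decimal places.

1.901

n·P − d = (7)·(3) + (7)·(-7) + (-6)·(4) − (-30) = -22; |n| = √134.
Distance = |-22| / √134 = 22/√134 ≈ 1.901.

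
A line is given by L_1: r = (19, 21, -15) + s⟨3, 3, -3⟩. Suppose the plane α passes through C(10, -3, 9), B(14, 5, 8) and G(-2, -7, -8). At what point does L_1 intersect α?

CB = (4, 8, -1), CG = (-12, -4, -17); a normal to α is CB × CG = (-140, 80, 80).
Using C: α has equation -140x + 80y + 80z = -920.
Substitute r = (19, 21, -15) + t(3, 3, -3) into the plane: -2180 + (-420)t = -920, so t = -3.
Intersection: (19, 21, -15) + (-3)·(3, 3, -3) = (10, 12, -6).

(10, 12, -6)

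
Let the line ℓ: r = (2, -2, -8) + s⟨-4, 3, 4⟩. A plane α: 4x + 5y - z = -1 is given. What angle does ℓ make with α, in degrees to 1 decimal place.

sin θ = |n·v| / (|n||v|) = |-5| / (√42 · √41) = 0.12049.
θ ≈ 6.9°.

6.9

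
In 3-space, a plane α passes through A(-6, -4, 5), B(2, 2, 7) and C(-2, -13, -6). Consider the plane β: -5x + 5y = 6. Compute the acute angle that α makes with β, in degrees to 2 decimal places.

AB = (8, 6, 2), AC = (4, -9, -11); a normal to α is AB × AC = (-48, 96, -96).
Using A: α has equation -48x + 96y - 96z = -576.
cos θ = |n₁·n₂| / (|n₁||n₂|) = |720| / (√20736 · √50).
θ = arccos(0.70711) ≈ 45.00°.

45.00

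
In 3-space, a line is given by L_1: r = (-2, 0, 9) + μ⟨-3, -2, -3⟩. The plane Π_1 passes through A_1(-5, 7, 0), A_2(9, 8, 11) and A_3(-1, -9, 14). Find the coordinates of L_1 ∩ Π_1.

A_1A_2 = (14, 1, 11), A_1A_3 = (4, -16, 14); a normal to Π_1 is A_1A_2 × A_1A_3 = (190, -152, -228).
Using A_1: Π_1 has equation 190x - 152y - 228z = -2014.
Substitute r = (-2, 0, 9) + t(-3, -2, -3) into the plane: -2432 + 418t = -2014, so t = 1.
Intersection: (-2, 0, 9) + 1·(-3, -2, -3) = (-5, -2, 6).

(-5, -2, 6)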